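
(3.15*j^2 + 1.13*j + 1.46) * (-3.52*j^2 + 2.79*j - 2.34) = -11.088*j^4 + 4.8109*j^3 - 9.3575*j^2 + 1.4292*j - 3.4164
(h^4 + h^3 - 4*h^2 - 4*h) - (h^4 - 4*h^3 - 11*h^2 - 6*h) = 5*h^3 + 7*h^2 + 2*h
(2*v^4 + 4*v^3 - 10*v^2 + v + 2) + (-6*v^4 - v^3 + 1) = -4*v^4 + 3*v^3 - 10*v^2 + v + 3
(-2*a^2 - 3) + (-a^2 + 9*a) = -3*a^2 + 9*a - 3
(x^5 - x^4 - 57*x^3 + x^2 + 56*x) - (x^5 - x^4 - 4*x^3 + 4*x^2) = -53*x^3 - 3*x^2 + 56*x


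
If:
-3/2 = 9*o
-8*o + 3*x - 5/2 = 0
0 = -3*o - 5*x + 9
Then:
No Solution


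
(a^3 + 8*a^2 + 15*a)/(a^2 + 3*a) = a + 5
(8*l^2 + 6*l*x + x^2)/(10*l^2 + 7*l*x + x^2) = (4*l + x)/(5*l + x)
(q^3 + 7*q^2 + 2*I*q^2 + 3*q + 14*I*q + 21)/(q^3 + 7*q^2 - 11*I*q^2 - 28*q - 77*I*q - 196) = (q^2 + 2*I*q + 3)/(q^2 - 11*I*q - 28)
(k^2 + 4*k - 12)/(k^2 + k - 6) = (k + 6)/(k + 3)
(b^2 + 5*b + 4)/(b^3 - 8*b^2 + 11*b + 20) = (b + 4)/(b^2 - 9*b + 20)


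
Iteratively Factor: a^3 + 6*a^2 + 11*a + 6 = (a + 2)*(a^2 + 4*a + 3) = (a + 1)*(a + 2)*(a + 3)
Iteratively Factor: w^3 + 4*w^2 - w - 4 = (w - 1)*(w^2 + 5*w + 4) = (w - 1)*(w + 1)*(w + 4)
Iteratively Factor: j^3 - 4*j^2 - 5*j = (j)*(j^2 - 4*j - 5) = j*(j - 5)*(j + 1)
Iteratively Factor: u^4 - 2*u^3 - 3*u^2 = (u)*(u^3 - 2*u^2 - 3*u) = u*(u + 1)*(u^2 - 3*u) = u^2*(u + 1)*(u - 3)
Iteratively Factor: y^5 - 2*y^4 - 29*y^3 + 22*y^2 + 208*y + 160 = (y - 5)*(y^4 + 3*y^3 - 14*y^2 - 48*y - 32) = (y - 5)*(y + 4)*(y^3 - y^2 - 10*y - 8) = (y - 5)*(y - 4)*(y + 4)*(y^2 + 3*y + 2) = (y - 5)*(y - 4)*(y + 1)*(y + 4)*(y + 2)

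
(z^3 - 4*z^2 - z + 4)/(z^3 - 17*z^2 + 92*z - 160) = (z^2 - 1)/(z^2 - 13*z + 40)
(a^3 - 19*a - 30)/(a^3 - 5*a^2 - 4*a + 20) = (a + 3)/(a - 2)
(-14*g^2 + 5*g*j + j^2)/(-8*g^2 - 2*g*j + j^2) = (14*g^2 - 5*g*j - j^2)/(8*g^2 + 2*g*j - j^2)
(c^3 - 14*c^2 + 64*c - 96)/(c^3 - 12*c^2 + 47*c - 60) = (c^2 - 10*c + 24)/(c^2 - 8*c + 15)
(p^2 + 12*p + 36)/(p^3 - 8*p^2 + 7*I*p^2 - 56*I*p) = (p^2 + 12*p + 36)/(p*(p^2 + p*(-8 + 7*I) - 56*I))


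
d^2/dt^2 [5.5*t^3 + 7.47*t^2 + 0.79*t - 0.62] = 33.0*t + 14.94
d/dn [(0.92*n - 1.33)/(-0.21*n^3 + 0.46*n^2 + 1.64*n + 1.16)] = (0.3864*n^3 - 1.2611*n^2 + 1.2236*n + 3.2484)/(0.0441*n^6 - 0.1932*n^5 - 0.4772*n^4 + 1.0216*n^3 + 3.7568*n^2 + 3.8048*n + 1.3456)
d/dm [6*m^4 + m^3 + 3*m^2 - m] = 24*m^3 + 3*m^2 + 6*m - 1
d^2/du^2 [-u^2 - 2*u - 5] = -2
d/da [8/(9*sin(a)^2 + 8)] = -288*sin(2*a)/(9*cos(2*a) - 25)^2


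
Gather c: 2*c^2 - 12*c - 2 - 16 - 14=2*c^2 - 12*c - 32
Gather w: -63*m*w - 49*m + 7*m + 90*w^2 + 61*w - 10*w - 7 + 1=-42*m + 90*w^2 + w*(51 - 63*m) - 6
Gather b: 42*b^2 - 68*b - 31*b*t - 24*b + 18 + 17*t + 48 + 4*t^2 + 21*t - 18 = 42*b^2 + b*(-31*t - 92) + 4*t^2 + 38*t + 48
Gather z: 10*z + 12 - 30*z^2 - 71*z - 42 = -30*z^2 - 61*z - 30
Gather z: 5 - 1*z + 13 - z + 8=26 - 2*z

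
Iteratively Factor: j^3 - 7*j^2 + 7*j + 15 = (j + 1)*(j^2 - 8*j + 15) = (j - 3)*(j + 1)*(j - 5)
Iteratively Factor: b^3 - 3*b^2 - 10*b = (b)*(b^2 - 3*b - 10) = b*(b + 2)*(b - 5)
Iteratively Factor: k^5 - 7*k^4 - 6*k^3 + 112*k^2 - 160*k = (k)*(k^4 - 7*k^3 - 6*k^2 + 112*k - 160) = k*(k - 4)*(k^3 - 3*k^2 - 18*k + 40) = k*(k - 4)*(k - 2)*(k^2 - k - 20) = k*(k - 4)*(k - 2)*(k + 4)*(k - 5)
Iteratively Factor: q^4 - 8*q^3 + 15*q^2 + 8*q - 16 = (q - 4)*(q^3 - 4*q^2 - q + 4) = (q - 4)*(q - 1)*(q^2 - 3*q - 4) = (q - 4)*(q - 1)*(q + 1)*(q - 4)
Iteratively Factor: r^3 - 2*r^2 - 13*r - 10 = (r + 1)*(r^2 - 3*r - 10) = (r + 1)*(r + 2)*(r - 5)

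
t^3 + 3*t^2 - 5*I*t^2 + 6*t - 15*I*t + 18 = (t + 3)*(t - 6*I)*(t + I)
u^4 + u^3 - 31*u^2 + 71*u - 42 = (u - 3)*(u - 2)*(u - 1)*(u + 7)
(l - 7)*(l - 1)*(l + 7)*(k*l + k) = k*l^4 - 50*k*l^2 + 49*k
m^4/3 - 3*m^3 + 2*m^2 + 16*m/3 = m*(m/3 + 1/3)*(m - 8)*(m - 2)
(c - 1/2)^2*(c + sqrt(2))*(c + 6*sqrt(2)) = c^4 - c^3 + 7*sqrt(2)*c^3 - 7*sqrt(2)*c^2 + 49*c^2/4 - 12*c + 7*sqrt(2)*c/4 + 3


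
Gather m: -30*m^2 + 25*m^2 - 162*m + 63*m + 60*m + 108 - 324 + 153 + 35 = -5*m^2 - 39*m - 28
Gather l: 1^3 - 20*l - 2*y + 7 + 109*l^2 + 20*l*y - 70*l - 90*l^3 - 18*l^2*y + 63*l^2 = -90*l^3 + l^2*(172 - 18*y) + l*(20*y - 90) - 2*y + 8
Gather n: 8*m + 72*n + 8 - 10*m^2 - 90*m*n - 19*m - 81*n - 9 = -10*m^2 - 11*m + n*(-90*m - 9) - 1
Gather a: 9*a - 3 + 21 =9*a + 18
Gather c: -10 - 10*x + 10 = -10*x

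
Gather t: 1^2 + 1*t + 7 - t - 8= 0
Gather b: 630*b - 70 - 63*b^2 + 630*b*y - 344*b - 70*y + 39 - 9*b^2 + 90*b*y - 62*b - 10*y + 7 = -72*b^2 + b*(720*y + 224) - 80*y - 24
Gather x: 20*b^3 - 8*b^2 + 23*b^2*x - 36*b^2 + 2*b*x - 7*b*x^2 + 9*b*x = 20*b^3 - 44*b^2 - 7*b*x^2 + x*(23*b^2 + 11*b)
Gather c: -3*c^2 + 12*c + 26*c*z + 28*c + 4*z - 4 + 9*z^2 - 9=-3*c^2 + c*(26*z + 40) + 9*z^2 + 4*z - 13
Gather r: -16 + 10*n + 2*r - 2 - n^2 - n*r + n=-n^2 + 11*n + r*(2 - n) - 18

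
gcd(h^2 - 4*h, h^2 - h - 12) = h - 4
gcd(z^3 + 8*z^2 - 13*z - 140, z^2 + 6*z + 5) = z + 5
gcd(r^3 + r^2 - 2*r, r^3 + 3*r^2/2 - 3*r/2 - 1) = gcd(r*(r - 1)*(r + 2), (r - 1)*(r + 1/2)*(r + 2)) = r^2 + r - 2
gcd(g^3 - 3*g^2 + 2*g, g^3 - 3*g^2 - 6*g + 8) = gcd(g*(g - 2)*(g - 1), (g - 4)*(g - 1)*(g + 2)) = g - 1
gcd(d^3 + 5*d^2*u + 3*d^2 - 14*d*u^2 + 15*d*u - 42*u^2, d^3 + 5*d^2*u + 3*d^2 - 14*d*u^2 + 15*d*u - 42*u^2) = -d^3 - 5*d^2*u - 3*d^2 + 14*d*u^2 - 15*d*u + 42*u^2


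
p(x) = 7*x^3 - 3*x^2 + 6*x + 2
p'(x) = 21*x^2 - 6*x + 6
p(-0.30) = -0.26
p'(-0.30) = 9.69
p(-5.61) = -1361.99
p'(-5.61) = 700.57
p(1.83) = 45.83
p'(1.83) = 65.35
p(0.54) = 5.47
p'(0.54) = 8.88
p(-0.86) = -9.83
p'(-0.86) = 26.69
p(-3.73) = -425.38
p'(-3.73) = 320.55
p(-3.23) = -284.57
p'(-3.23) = 244.47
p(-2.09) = -87.55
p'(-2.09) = 110.27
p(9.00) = 4916.00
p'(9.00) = 1653.00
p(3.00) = 182.00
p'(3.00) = 177.00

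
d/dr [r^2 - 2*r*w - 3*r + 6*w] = 2*r - 2*w - 3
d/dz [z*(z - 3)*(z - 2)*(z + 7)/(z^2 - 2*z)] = 2*z + 4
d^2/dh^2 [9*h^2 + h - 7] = 18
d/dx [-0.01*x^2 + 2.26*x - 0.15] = 2.26 - 0.02*x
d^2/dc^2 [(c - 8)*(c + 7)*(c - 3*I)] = 6*c - 2 - 6*I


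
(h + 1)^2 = h^2 + 2*h + 1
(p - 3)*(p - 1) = p^2 - 4*p + 3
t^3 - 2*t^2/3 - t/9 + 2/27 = (t - 2/3)*(t - 1/3)*(t + 1/3)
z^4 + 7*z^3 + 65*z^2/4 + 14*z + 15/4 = (z + 1/2)*(z + 1)*(z + 5/2)*(z + 3)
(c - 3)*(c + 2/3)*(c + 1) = c^3 - 4*c^2/3 - 13*c/3 - 2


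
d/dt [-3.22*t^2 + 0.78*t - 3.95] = 0.78 - 6.44*t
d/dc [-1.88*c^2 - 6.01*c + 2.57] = -3.76*c - 6.01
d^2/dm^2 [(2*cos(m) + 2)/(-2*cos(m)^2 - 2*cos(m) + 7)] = 2*(36*sin(m)^4*cos(m) + 12*sin(m)^4 - 74*sin(m)^2 + 19*cos(m) + 30*cos(3*m) - 2*cos(5*m) - 2)/(-2*sin(m)^2 + 2*cos(m) - 5)^3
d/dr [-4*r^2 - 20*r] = -8*r - 20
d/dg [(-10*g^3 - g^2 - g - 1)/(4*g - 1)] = (-80*g^3 + 26*g^2 + 2*g + 5)/(16*g^2 - 8*g + 1)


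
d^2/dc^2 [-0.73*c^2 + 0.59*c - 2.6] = -1.46000000000000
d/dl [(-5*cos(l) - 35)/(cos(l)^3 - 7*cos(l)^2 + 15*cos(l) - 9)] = 10*(sin(l)^2 - 10*cos(l) + 18)*sin(l)/((cos(l) - 3)^3*(cos(l) - 1)^2)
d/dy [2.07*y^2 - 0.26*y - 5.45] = 4.14*y - 0.26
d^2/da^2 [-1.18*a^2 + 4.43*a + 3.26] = -2.36000000000000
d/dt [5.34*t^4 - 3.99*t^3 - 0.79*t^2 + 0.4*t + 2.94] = 21.36*t^3 - 11.97*t^2 - 1.58*t + 0.4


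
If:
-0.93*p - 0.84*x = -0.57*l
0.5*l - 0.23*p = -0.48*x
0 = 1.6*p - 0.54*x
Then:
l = 0.00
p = 0.00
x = 0.00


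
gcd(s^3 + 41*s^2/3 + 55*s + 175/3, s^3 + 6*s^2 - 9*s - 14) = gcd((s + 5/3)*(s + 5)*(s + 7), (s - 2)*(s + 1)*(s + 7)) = s + 7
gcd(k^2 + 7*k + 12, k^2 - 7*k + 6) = 1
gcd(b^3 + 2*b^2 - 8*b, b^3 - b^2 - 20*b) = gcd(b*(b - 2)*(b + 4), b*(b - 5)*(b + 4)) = b^2 + 4*b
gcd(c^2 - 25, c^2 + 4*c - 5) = c + 5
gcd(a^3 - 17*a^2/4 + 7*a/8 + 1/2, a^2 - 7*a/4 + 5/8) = a - 1/2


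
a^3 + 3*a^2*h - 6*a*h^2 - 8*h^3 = (a - 2*h)*(a + h)*(a + 4*h)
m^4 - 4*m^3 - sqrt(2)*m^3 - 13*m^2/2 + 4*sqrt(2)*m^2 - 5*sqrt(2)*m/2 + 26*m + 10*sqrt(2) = (m - 4)*(m - 5*sqrt(2)/2)*(m + sqrt(2)/2)*(m + sqrt(2))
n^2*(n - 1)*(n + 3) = n^4 + 2*n^3 - 3*n^2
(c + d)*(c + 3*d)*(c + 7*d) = c^3 + 11*c^2*d + 31*c*d^2 + 21*d^3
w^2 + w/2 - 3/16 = (w - 1/4)*(w + 3/4)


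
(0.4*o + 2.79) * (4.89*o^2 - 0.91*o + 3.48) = 1.956*o^3 + 13.2791*o^2 - 1.1469*o + 9.7092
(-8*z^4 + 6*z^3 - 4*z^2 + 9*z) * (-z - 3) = 8*z^5 + 18*z^4 - 14*z^3 + 3*z^2 - 27*z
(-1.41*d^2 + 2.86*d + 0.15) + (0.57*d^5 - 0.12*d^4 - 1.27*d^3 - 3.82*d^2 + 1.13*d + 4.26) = 0.57*d^5 - 0.12*d^4 - 1.27*d^3 - 5.23*d^2 + 3.99*d + 4.41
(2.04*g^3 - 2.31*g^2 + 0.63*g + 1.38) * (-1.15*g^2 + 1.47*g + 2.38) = -2.346*g^5 + 5.6553*g^4 + 0.735*g^3 - 6.1587*g^2 + 3.528*g + 3.2844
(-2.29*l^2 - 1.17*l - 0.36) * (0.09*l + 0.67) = -0.2061*l^3 - 1.6396*l^2 - 0.8163*l - 0.2412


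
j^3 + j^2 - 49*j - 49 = (j - 7)*(j + 1)*(j + 7)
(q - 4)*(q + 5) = q^2 + q - 20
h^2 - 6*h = h*(h - 6)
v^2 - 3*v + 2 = (v - 2)*(v - 1)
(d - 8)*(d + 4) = d^2 - 4*d - 32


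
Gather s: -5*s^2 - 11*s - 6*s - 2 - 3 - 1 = -5*s^2 - 17*s - 6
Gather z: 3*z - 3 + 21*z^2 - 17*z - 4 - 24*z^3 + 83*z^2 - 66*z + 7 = -24*z^3 + 104*z^2 - 80*z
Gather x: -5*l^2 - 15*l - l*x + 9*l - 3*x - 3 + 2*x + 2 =-5*l^2 - 6*l + x*(-l - 1) - 1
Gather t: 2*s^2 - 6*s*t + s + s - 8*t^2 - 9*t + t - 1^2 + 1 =2*s^2 + 2*s - 8*t^2 + t*(-6*s - 8)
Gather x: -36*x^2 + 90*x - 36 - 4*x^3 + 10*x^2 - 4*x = -4*x^3 - 26*x^2 + 86*x - 36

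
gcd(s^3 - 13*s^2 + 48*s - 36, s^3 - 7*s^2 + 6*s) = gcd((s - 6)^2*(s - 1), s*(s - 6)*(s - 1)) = s^2 - 7*s + 6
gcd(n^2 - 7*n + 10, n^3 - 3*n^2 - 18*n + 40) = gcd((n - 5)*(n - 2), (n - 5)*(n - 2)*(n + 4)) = n^2 - 7*n + 10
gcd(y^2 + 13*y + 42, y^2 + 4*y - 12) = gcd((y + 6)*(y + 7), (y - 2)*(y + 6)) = y + 6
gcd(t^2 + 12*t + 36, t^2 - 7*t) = 1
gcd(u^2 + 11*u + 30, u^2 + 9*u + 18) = u + 6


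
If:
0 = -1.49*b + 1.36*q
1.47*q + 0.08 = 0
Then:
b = -0.05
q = -0.05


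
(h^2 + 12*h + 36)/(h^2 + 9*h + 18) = (h + 6)/(h + 3)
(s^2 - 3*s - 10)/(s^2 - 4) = (s - 5)/(s - 2)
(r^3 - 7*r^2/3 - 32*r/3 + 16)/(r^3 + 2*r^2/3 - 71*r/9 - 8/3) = 3*(3*r^2 - 16*r + 16)/(9*r^2 - 21*r - 8)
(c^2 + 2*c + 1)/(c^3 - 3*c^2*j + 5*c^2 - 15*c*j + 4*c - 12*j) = (c + 1)/(c^2 - 3*c*j + 4*c - 12*j)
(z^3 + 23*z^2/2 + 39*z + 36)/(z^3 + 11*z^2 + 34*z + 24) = (z + 3/2)/(z + 1)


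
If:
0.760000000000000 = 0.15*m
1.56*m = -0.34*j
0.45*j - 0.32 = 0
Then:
No Solution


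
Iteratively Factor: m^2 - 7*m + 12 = (m - 3)*(m - 4)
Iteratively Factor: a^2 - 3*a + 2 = (a - 1)*(a - 2)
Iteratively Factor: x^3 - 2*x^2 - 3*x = (x - 3)*(x^2 + x) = x*(x - 3)*(x + 1)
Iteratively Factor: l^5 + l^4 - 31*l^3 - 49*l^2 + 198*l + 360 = (l - 5)*(l^4 + 6*l^3 - l^2 - 54*l - 72) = (l - 5)*(l + 2)*(l^3 + 4*l^2 - 9*l - 36) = (l - 5)*(l + 2)*(l + 4)*(l^2 - 9) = (l - 5)*(l - 3)*(l + 2)*(l + 4)*(l + 3)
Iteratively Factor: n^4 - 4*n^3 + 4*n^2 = (n - 2)*(n^3 - 2*n^2) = n*(n - 2)*(n^2 - 2*n) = n^2*(n - 2)*(n - 2)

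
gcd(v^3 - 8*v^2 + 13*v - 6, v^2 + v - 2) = v - 1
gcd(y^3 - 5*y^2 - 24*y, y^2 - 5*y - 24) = y^2 - 5*y - 24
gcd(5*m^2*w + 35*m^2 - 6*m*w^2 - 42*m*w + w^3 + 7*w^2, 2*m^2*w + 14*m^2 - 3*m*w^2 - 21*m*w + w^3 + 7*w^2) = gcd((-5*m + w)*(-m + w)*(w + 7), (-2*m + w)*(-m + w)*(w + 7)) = -m*w - 7*m + w^2 + 7*w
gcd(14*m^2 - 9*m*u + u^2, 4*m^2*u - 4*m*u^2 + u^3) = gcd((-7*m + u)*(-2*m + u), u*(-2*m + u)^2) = -2*m + u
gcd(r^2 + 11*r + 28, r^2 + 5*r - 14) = r + 7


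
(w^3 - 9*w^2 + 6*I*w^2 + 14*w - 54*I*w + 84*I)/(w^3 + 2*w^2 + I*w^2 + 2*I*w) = (w^3 + w^2*(-9 + 6*I) + 2*w*(7 - 27*I) + 84*I)/(w*(w^2 + w*(2 + I) + 2*I))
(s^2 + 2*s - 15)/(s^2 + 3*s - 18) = (s + 5)/(s + 6)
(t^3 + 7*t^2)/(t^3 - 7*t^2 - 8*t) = t*(t + 7)/(t^2 - 7*t - 8)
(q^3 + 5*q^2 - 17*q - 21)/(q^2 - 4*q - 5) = (q^2 + 4*q - 21)/(q - 5)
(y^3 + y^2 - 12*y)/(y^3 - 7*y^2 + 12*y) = (y + 4)/(y - 4)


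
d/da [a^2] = 2*a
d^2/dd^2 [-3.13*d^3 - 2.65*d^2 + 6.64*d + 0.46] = -18.78*d - 5.3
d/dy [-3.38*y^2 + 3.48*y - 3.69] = 3.48 - 6.76*y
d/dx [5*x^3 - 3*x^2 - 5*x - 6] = 15*x^2 - 6*x - 5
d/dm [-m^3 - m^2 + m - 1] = -3*m^2 - 2*m + 1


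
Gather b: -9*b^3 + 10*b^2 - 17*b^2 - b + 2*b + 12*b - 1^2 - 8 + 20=-9*b^3 - 7*b^2 + 13*b + 11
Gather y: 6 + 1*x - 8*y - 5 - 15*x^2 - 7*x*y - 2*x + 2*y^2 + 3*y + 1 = -15*x^2 - x + 2*y^2 + y*(-7*x - 5) + 2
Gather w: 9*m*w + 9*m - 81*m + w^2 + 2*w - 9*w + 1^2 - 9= -72*m + w^2 + w*(9*m - 7) - 8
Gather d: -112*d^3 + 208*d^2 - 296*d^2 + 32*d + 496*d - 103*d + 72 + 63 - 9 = -112*d^3 - 88*d^2 + 425*d + 126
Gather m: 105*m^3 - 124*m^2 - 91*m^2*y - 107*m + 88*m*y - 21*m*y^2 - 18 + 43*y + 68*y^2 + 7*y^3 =105*m^3 + m^2*(-91*y - 124) + m*(-21*y^2 + 88*y - 107) + 7*y^3 + 68*y^2 + 43*y - 18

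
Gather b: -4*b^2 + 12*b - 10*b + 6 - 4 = -4*b^2 + 2*b + 2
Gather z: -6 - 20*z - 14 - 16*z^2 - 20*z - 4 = -16*z^2 - 40*z - 24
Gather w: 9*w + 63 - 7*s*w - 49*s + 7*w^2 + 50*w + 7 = -49*s + 7*w^2 + w*(59 - 7*s) + 70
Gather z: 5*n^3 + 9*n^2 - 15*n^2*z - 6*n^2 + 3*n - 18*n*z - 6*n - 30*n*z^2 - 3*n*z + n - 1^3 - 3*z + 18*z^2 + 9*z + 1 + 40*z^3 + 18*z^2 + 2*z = 5*n^3 + 3*n^2 - 2*n + 40*z^3 + z^2*(36 - 30*n) + z*(-15*n^2 - 21*n + 8)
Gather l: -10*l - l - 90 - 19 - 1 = -11*l - 110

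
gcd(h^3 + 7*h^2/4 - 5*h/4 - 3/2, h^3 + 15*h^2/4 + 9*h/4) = h + 3/4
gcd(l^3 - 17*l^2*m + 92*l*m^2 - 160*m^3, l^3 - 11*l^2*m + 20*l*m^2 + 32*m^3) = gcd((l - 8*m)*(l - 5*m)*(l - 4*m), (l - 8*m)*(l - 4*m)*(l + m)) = l^2 - 12*l*m + 32*m^2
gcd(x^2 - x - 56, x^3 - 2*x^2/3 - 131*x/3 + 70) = x + 7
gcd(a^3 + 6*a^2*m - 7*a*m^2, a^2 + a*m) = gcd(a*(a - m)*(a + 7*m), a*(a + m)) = a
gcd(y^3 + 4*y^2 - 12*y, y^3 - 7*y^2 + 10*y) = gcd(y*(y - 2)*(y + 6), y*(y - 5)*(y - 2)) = y^2 - 2*y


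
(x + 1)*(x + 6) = x^2 + 7*x + 6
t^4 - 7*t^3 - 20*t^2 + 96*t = t*(t - 8)*(t - 3)*(t + 4)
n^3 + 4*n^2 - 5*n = n*(n - 1)*(n + 5)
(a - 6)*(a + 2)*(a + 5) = a^3 + a^2 - 32*a - 60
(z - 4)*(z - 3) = z^2 - 7*z + 12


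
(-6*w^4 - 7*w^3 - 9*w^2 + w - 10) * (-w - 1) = 6*w^5 + 13*w^4 + 16*w^3 + 8*w^2 + 9*w + 10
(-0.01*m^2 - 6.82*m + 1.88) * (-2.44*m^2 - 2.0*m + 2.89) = 0.0244*m^4 + 16.6608*m^3 + 9.0239*m^2 - 23.4698*m + 5.4332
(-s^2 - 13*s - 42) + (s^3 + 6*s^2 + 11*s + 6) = s^3 + 5*s^2 - 2*s - 36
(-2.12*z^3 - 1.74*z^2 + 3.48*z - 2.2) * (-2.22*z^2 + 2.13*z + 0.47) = 4.7064*z^5 - 0.6528*z^4 - 12.4282*z^3 + 11.4786*z^2 - 3.0504*z - 1.034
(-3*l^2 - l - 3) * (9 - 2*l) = 6*l^3 - 25*l^2 - 3*l - 27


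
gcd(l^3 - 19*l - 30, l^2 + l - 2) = l + 2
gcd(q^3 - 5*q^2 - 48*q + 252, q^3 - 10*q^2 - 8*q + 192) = q - 6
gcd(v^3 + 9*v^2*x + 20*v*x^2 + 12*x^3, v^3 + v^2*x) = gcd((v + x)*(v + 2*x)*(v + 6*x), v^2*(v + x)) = v + x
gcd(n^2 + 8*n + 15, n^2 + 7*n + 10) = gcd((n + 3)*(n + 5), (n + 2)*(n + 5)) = n + 5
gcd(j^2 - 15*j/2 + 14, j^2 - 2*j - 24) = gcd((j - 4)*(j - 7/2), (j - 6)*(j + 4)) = 1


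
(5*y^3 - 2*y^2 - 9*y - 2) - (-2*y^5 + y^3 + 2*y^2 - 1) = 2*y^5 + 4*y^3 - 4*y^2 - 9*y - 1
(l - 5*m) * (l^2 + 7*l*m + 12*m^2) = l^3 + 2*l^2*m - 23*l*m^2 - 60*m^3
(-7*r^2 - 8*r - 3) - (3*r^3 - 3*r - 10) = -3*r^3 - 7*r^2 - 5*r + 7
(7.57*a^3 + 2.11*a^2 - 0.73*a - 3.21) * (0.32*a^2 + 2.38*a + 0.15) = 2.4224*a^5 + 18.6918*a^4 + 5.9237*a^3 - 2.4481*a^2 - 7.7493*a - 0.4815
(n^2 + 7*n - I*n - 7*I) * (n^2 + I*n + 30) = n^4 + 7*n^3 + 31*n^2 + 217*n - 30*I*n - 210*I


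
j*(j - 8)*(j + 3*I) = j^3 - 8*j^2 + 3*I*j^2 - 24*I*j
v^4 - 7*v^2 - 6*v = v*(v - 3)*(v + 1)*(v + 2)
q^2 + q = q*(q + 1)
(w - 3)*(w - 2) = w^2 - 5*w + 6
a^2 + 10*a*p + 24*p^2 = (a + 4*p)*(a + 6*p)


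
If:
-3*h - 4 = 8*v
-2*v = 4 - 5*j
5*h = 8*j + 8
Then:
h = 64/31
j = 9/31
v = -79/62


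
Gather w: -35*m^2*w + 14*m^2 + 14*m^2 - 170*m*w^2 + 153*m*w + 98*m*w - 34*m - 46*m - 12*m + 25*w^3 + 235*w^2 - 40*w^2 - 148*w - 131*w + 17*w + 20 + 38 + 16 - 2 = 28*m^2 - 92*m + 25*w^3 + w^2*(195 - 170*m) + w*(-35*m^2 + 251*m - 262) + 72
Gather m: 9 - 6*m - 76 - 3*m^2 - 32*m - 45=-3*m^2 - 38*m - 112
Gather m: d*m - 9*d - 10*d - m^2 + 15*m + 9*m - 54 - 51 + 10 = -19*d - m^2 + m*(d + 24) - 95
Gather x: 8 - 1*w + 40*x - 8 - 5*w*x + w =x*(40 - 5*w)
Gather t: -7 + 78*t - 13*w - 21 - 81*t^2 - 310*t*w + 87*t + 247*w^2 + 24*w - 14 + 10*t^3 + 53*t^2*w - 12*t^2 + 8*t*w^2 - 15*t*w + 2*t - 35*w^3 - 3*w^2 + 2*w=10*t^3 + t^2*(53*w - 93) + t*(8*w^2 - 325*w + 167) - 35*w^3 + 244*w^2 + 13*w - 42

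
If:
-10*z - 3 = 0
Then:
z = -3/10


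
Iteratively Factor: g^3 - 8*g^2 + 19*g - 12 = (g - 4)*(g^2 - 4*g + 3) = (g - 4)*(g - 3)*(g - 1)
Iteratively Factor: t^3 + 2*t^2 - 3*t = (t)*(t^2 + 2*t - 3) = t*(t + 3)*(t - 1)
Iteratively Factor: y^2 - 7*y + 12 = (y - 4)*(y - 3)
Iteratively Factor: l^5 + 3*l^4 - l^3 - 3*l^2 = (l)*(l^4 + 3*l^3 - l^2 - 3*l) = l*(l - 1)*(l^3 + 4*l^2 + 3*l) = l*(l - 1)*(l + 3)*(l^2 + l) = l*(l - 1)*(l + 1)*(l + 3)*(l)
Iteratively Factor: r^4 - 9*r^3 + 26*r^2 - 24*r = (r - 4)*(r^3 - 5*r^2 + 6*r) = (r - 4)*(r - 2)*(r^2 - 3*r) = r*(r - 4)*(r - 2)*(r - 3)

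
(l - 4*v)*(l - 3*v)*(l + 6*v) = l^3 - l^2*v - 30*l*v^2 + 72*v^3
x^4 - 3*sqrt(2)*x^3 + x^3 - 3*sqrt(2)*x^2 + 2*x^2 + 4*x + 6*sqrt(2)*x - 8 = (x - 1)*(x + 2)*(x - 2*sqrt(2))*(x - sqrt(2))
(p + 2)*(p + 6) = p^2 + 8*p + 12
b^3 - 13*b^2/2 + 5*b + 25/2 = (b - 5)*(b - 5/2)*(b + 1)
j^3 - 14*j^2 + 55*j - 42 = (j - 7)*(j - 6)*(j - 1)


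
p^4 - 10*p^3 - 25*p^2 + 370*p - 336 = (p - 8)*(p - 7)*(p - 1)*(p + 6)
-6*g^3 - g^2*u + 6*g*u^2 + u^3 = (-g + u)*(g + u)*(6*g + u)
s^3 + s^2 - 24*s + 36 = (s - 3)*(s - 2)*(s + 6)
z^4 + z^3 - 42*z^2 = z^2*(z - 6)*(z + 7)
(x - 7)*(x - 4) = x^2 - 11*x + 28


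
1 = 1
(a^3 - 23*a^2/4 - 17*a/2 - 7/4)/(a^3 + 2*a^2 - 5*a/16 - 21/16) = 4*(4*a^2 - 27*a - 7)/(16*a^2 + 16*a - 21)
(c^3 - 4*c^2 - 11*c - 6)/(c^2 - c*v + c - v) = (-c^2 + 5*c + 6)/(-c + v)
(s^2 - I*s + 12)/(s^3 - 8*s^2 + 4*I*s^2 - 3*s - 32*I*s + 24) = (s - 4*I)/(s^2 + s*(-8 + I) - 8*I)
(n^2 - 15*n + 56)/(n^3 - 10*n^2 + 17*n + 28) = (n - 8)/(n^2 - 3*n - 4)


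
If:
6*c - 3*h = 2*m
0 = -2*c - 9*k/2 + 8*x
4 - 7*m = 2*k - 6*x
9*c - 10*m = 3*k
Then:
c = 556*x/571 + 360/571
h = 932*x/571 + 472/571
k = 768*x/571 - 160/571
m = 270*x/571 + 372/571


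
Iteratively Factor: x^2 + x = (x)*(x + 1)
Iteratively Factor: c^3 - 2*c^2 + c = (c - 1)*(c^2 - c) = (c - 1)^2*(c)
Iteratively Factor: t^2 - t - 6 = (t - 3)*(t + 2)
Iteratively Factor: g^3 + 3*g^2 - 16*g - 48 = (g + 4)*(g^2 - g - 12) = (g + 3)*(g + 4)*(g - 4)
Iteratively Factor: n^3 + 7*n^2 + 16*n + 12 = (n + 2)*(n^2 + 5*n + 6) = (n + 2)*(n + 3)*(n + 2)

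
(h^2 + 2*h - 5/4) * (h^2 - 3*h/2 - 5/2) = h^4 + h^3/2 - 27*h^2/4 - 25*h/8 + 25/8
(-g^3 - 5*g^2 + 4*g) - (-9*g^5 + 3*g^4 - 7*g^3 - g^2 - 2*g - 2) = 9*g^5 - 3*g^4 + 6*g^3 - 4*g^2 + 6*g + 2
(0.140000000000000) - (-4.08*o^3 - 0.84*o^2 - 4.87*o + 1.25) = 4.08*o^3 + 0.84*o^2 + 4.87*o - 1.11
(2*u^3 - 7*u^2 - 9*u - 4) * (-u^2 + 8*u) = -2*u^5 + 23*u^4 - 47*u^3 - 68*u^2 - 32*u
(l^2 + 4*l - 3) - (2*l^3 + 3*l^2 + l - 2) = -2*l^3 - 2*l^2 + 3*l - 1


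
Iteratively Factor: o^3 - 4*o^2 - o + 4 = (o + 1)*(o^2 - 5*o + 4) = (o - 4)*(o + 1)*(o - 1)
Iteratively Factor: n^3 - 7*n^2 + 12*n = (n - 4)*(n^2 - 3*n) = n*(n - 4)*(n - 3)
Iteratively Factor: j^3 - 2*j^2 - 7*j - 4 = (j + 1)*(j^2 - 3*j - 4) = (j - 4)*(j + 1)*(j + 1)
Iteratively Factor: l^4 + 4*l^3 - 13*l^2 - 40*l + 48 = (l - 3)*(l^3 + 7*l^2 + 8*l - 16) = (l - 3)*(l - 1)*(l^2 + 8*l + 16) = (l - 3)*(l - 1)*(l + 4)*(l + 4)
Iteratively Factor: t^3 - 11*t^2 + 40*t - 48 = (t - 4)*(t^2 - 7*t + 12) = (t - 4)*(t - 3)*(t - 4)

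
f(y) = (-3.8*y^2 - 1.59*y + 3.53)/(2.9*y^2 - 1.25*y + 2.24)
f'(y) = (1.25 - 5.8*y)*(-3.8*y^2 - 1.59*y + 3.53)/(2.9*y^2 - 1.25*y + 2.24)^2 + (-7.6*y - 1.59)/(2.9*y^2 - 1.25*y + 2.24)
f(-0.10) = 1.53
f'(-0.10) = 0.82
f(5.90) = -1.44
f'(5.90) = 0.01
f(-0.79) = 0.48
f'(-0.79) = 1.43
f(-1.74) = -0.39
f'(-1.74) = 0.54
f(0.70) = 0.20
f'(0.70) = -2.68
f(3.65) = -1.46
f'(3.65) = -0.01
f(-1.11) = 0.09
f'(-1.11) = 1.04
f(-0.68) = 0.64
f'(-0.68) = 1.56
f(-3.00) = -0.81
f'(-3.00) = 0.19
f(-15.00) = -1.23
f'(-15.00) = 0.01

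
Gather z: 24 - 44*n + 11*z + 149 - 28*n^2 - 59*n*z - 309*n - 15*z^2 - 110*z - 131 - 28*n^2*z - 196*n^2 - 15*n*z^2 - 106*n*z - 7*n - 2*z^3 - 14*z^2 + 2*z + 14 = -224*n^2 - 360*n - 2*z^3 + z^2*(-15*n - 29) + z*(-28*n^2 - 165*n - 97) + 56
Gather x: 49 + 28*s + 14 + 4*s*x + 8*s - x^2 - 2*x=36*s - x^2 + x*(4*s - 2) + 63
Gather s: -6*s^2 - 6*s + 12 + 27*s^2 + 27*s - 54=21*s^2 + 21*s - 42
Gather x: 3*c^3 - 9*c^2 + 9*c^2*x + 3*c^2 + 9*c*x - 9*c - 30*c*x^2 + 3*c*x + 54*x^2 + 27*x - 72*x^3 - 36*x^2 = 3*c^3 - 6*c^2 - 9*c - 72*x^3 + x^2*(18 - 30*c) + x*(9*c^2 + 12*c + 27)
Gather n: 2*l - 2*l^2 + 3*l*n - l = -2*l^2 + 3*l*n + l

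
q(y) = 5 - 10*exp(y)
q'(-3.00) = -0.50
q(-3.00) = 4.50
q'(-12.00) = 0.00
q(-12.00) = 5.00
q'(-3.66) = -0.26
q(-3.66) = 4.74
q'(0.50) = -16.49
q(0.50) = -11.49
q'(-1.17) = -3.10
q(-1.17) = 1.90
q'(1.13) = -30.96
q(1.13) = -25.96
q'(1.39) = -40.15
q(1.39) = -35.15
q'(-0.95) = -3.87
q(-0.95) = 1.13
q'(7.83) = -25149.29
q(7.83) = -25144.29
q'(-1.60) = -2.02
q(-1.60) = 2.98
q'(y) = -10*exp(y)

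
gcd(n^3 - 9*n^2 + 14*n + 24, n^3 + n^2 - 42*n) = n - 6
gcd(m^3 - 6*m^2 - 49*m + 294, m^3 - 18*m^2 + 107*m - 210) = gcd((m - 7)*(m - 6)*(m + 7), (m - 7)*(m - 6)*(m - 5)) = m^2 - 13*m + 42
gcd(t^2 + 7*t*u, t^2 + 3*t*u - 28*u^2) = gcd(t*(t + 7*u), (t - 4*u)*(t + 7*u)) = t + 7*u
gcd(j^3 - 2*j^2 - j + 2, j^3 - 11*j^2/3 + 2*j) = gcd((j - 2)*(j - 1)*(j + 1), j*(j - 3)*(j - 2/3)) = 1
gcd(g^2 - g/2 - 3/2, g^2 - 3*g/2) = g - 3/2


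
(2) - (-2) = 4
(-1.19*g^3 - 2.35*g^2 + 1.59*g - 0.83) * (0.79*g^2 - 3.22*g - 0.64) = -0.9401*g^5 + 1.9753*g^4 + 9.5847*g^3 - 4.2715*g^2 + 1.655*g + 0.5312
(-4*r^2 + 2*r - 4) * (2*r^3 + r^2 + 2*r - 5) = -8*r^5 - 14*r^3 + 20*r^2 - 18*r + 20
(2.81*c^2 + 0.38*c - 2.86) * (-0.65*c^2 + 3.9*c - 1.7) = -1.8265*c^4 + 10.712*c^3 - 1.436*c^2 - 11.8*c + 4.862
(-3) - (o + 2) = -o - 5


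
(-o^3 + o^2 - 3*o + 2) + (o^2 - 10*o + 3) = -o^3 + 2*o^2 - 13*o + 5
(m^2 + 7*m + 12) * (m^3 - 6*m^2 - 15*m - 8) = m^5 + m^4 - 45*m^3 - 185*m^2 - 236*m - 96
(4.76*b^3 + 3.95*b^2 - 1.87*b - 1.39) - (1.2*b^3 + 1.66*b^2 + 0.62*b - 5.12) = 3.56*b^3 + 2.29*b^2 - 2.49*b + 3.73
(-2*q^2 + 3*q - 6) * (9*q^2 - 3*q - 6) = -18*q^4 + 33*q^3 - 51*q^2 + 36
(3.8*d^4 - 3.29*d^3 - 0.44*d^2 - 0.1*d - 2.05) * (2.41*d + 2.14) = 9.158*d^5 + 0.203099999999999*d^4 - 8.101*d^3 - 1.1826*d^2 - 5.1545*d - 4.387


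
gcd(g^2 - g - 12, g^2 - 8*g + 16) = g - 4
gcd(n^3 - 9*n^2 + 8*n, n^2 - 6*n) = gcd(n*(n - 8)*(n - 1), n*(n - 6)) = n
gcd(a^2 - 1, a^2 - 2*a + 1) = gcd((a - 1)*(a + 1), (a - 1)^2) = a - 1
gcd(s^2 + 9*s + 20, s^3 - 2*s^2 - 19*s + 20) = s + 4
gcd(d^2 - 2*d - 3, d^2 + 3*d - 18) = d - 3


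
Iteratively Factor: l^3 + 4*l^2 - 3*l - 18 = (l + 3)*(l^2 + l - 6) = (l - 2)*(l + 3)*(l + 3)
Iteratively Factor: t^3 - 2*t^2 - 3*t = (t)*(t^2 - 2*t - 3) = t*(t + 1)*(t - 3)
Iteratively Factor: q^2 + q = (q + 1)*(q)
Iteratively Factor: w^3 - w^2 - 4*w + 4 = (w + 2)*(w^2 - 3*w + 2) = (w - 1)*(w + 2)*(w - 2)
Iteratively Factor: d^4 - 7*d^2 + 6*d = (d - 2)*(d^3 + 2*d^2 - 3*d) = (d - 2)*(d + 3)*(d^2 - d) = d*(d - 2)*(d + 3)*(d - 1)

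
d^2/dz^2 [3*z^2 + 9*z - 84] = 6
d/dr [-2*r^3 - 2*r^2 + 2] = 2*r*(-3*r - 2)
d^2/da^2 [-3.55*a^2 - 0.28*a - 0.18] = -7.10000000000000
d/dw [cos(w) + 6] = -sin(w)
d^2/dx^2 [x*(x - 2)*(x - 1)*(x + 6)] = 12*x^2 + 18*x - 32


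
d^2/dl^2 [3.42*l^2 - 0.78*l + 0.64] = 6.84000000000000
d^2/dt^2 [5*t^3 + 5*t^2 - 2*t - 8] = 30*t + 10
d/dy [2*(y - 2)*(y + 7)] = 4*y + 10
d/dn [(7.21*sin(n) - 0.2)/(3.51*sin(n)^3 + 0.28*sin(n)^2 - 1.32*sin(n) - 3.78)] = (-50.6142*sin(n)^3 + 0.0871999999999997*sin(n)^2 + 0.112*sin(n) - 27.5178)*cos(n)/(12.3201*sin(n)^6 + 1.9656*sin(n)^5 - 9.188*sin(n)^4 - 27.2748*sin(n)^3 - 0.3744*sin(n)^2 + 9.9792*sin(n) + 14.2884)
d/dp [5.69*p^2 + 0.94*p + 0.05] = 11.38*p + 0.94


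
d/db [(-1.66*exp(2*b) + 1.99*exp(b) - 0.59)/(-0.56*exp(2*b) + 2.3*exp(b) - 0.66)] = (-2.7036*exp(2*b) + 1.5304*exp(b) + 0.0435999999999996)*exp(b)/(0.3136*exp(4*b) - 2.576*exp(3*b) + 6.0292*exp(2*b) - 3.036*exp(b) + 0.4356)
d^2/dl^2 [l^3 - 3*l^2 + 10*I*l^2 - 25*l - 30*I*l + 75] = 6*l - 6 + 20*I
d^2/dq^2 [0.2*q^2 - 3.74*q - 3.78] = 0.400000000000000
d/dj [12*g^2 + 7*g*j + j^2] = 7*g + 2*j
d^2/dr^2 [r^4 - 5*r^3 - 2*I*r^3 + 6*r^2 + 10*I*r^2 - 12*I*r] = 12*r^2 + r*(-30 - 12*I) + 12 + 20*I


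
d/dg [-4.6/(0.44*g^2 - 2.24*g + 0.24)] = (4.048*g - 10.304)/(0.44*g^2 - 2.24*g + 0.24)^2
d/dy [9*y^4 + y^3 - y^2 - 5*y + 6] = 36*y^3 + 3*y^2 - 2*y - 5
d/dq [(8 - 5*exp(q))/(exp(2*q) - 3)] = (5*exp(2*q) - 16*exp(q) + 15)*exp(q)/(exp(4*q) - 6*exp(2*q) + 9)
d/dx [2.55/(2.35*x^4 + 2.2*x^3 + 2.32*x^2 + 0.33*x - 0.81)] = (-23.97*x^3 - 16.83*x^2 - 11.832*x - 0.8415)/(2.35*x^4 + 2.2*x^3 + 2.32*x^2 + 0.33*x - 0.81)^2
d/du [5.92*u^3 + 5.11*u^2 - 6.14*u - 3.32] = 17.76*u^2 + 10.22*u - 6.14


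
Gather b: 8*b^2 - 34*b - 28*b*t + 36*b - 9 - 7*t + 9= 8*b^2 + b*(2 - 28*t) - 7*t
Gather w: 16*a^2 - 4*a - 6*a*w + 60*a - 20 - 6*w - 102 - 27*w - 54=16*a^2 + 56*a + w*(-6*a - 33) - 176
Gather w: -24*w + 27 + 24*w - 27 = 0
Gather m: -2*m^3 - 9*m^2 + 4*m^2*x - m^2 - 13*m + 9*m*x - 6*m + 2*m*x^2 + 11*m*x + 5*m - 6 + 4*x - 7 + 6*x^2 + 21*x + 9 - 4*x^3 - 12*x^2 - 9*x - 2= -2*m^3 + m^2*(4*x - 10) + m*(2*x^2 + 20*x - 14) - 4*x^3 - 6*x^2 + 16*x - 6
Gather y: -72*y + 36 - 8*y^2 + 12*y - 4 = -8*y^2 - 60*y + 32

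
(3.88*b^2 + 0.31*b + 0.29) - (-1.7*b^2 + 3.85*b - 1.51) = 5.58*b^2 - 3.54*b + 1.8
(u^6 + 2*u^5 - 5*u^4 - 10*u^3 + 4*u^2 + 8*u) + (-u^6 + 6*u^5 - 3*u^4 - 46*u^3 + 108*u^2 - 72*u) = 8*u^5 - 8*u^4 - 56*u^3 + 112*u^2 - 64*u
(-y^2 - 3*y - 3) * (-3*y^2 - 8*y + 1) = 3*y^4 + 17*y^3 + 32*y^2 + 21*y - 3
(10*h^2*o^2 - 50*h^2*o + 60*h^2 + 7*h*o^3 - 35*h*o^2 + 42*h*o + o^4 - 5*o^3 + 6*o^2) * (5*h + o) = 50*h^3*o^2 - 250*h^3*o + 300*h^3 + 45*h^2*o^3 - 225*h^2*o^2 + 270*h^2*o + 12*h*o^4 - 60*h*o^3 + 72*h*o^2 + o^5 - 5*o^4 + 6*o^3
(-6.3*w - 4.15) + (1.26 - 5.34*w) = -11.64*w - 2.89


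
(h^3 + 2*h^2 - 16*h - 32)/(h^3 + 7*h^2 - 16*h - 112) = (h + 2)/(h + 7)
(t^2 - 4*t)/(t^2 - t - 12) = t/(t + 3)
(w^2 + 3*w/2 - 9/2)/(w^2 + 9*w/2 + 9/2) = (2*w - 3)/(2*w + 3)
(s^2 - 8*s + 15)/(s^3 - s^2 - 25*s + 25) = (s - 3)/(s^2 + 4*s - 5)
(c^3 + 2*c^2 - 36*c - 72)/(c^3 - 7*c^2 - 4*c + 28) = (c^2 - 36)/(c^2 - 9*c + 14)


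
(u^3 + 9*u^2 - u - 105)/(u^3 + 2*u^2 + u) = (u^3 + 9*u^2 - u - 105)/(u*(u^2 + 2*u + 1))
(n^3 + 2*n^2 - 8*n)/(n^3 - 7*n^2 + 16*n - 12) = n*(n + 4)/(n^2 - 5*n + 6)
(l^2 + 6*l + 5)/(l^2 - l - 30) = (l + 1)/(l - 6)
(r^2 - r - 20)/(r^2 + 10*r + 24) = (r - 5)/(r + 6)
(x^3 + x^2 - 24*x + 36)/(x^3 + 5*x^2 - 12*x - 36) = (x - 2)/(x + 2)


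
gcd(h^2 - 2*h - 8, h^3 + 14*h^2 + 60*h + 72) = h + 2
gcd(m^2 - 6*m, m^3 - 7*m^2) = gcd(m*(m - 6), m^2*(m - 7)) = m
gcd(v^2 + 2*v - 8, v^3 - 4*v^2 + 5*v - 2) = v - 2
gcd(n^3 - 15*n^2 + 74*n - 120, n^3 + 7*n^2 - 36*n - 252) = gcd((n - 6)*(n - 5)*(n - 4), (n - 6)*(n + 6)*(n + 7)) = n - 6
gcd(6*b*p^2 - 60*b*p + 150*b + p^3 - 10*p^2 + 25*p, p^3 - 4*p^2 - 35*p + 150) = p^2 - 10*p + 25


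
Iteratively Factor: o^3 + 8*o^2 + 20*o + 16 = (o + 2)*(o^2 + 6*o + 8) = (o + 2)^2*(o + 4)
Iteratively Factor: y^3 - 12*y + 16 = (y - 2)*(y^2 + 2*y - 8) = (y - 2)^2*(y + 4)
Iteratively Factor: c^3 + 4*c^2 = (c)*(c^2 + 4*c) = c*(c + 4)*(c)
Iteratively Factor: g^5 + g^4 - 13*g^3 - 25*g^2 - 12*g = (g)*(g^4 + g^3 - 13*g^2 - 25*g - 12) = g*(g + 1)*(g^3 - 13*g - 12) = g*(g - 4)*(g + 1)*(g^2 + 4*g + 3) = g*(g - 4)*(g + 1)*(g + 3)*(g + 1)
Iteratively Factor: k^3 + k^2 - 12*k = (k)*(k^2 + k - 12) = k*(k + 4)*(k - 3)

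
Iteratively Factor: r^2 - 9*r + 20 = (r - 4)*(r - 5)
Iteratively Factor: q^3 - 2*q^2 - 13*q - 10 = (q + 1)*(q^2 - 3*q - 10) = (q + 1)*(q + 2)*(q - 5)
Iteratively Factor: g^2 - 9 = (g - 3)*(g + 3)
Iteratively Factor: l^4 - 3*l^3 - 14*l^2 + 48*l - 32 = (l + 4)*(l^3 - 7*l^2 + 14*l - 8) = (l - 1)*(l + 4)*(l^2 - 6*l + 8) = (l - 4)*(l - 1)*(l + 4)*(l - 2)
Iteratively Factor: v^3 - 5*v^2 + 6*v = (v)*(v^2 - 5*v + 6) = v*(v - 3)*(v - 2)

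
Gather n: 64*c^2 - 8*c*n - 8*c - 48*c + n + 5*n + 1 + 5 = 64*c^2 - 56*c + n*(6 - 8*c) + 6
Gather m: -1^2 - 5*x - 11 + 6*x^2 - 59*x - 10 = 6*x^2 - 64*x - 22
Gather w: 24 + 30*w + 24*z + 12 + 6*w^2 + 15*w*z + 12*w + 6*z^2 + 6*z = 6*w^2 + w*(15*z + 42) + 6*z^2 + 30*z + 36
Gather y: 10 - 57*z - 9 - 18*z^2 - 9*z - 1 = -18*z^2 - 66*z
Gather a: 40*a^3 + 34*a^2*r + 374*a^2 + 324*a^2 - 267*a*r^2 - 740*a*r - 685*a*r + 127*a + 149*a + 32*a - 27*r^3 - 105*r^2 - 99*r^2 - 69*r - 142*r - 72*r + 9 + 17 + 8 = 40*a^3 + a^2*(34*r + 698) + a*(-267*r^2 - 1425*r + 308) - 27*r^3 - 204*r^2 - 283*r + 34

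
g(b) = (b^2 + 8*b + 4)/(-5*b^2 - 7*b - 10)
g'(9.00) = 0.01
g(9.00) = -0.33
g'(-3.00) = 0.16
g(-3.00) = 0.32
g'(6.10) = 0.02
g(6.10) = -0.38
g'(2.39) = 0.06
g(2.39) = -0.52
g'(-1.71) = 0.06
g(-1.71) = 0.53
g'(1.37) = 0.04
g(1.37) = -0.58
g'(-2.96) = 0.16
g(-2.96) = 0.33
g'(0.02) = -0.50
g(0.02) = -0.41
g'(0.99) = 0.00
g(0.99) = -0.59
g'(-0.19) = -0.70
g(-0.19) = -0.28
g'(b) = (2*b + 8)/(-5*b^2 - 7*b - 10) + (10*b + 7)*(b^2 + 8*b + 4)/(-5*b^2 - 7*b - 10)^2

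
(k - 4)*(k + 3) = k^2 - k - 12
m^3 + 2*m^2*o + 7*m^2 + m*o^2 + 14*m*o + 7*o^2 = (m + 7)*(m + o)^2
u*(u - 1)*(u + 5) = u^3 + 4*u^2 - 5*u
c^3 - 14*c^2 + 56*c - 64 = (c - 8)*(c - 4)*(c - 2)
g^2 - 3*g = g*(g - 3)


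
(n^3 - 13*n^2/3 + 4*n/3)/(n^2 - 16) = n*(3*n - 1)/(3*(n + 4))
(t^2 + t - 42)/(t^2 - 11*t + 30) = (t + 7)/(t - 5)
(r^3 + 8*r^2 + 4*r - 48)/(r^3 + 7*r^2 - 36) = (r + 4)/(r + 3)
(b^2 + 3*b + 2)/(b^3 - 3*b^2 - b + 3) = (b + 2)/(b^2 - 4*b + 3)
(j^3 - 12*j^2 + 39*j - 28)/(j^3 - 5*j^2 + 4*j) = (j - 7)/j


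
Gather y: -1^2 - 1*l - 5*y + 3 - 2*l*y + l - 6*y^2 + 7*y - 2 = -6*y^2 + y*(2 - 2*l)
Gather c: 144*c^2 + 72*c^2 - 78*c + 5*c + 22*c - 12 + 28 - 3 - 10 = 216*c^2 - 51*c + 3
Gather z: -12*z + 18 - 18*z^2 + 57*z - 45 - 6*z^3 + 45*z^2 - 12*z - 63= -6*z^3 + 27*z^2 + 33*z - 90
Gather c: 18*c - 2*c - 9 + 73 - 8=16*c + 56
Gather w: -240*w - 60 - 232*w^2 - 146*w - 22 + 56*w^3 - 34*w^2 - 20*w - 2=56*w^3 - 266*w^2 - 406*w - 84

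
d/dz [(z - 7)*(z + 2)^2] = 3*(z - 4)*(z + 2)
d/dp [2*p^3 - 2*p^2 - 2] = 2*p*(3*p - 2)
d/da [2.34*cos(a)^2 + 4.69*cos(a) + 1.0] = -(4.68*cos(a) + 4.69)*sin(a)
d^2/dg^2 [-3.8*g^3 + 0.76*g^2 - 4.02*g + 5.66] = 1.52 - 22.8*g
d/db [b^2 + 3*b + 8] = 2*b + 3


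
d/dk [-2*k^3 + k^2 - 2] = 2*k*(1 - 3*k)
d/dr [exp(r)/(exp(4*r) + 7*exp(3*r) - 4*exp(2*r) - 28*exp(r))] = (-3*exp(2*r) - 14*exp(r) + 4)*exp(r)/(exp(3*r) + 7*exp(2*r) - 4*exp(r) - 28)^2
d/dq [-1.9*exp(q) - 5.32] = -1.9*exp(q)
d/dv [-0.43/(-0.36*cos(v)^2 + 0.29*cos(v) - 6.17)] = (0.3096*cos(v) - 0.1247)*sin(v)/(0.36*cos(v)^2 - 0.29*cos(v) + 6.17)^2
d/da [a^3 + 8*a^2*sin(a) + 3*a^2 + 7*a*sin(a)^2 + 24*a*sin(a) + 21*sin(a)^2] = 8*a^2*cos(a) + 3*a^2 + 16*a*sin(a) + 7*a*sin(2*a) + 24*a*cos(a) + 6*a + 7*sin(a)^2 + 24*sin(a) + 21*sin(2*a)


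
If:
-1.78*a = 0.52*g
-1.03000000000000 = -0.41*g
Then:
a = -0.73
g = 2.51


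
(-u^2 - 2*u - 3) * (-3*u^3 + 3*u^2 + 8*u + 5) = 3*u^5 + 3*u^4 - 5*u^3 - 30*u^2 - 34*u - 15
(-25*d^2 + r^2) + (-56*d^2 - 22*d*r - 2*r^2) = -81*d^2 - 22*d*r - r^2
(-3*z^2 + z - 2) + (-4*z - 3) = -3*z^2 - 3*z - 5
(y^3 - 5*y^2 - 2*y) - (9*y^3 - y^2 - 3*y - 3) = -8*y^3 - 4*y^2 + y + 3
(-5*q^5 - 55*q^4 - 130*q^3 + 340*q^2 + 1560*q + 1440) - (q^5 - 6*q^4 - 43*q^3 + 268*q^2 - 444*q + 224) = -6*q^5 - 49*q^4 - 87*q^3 + 72*q^2 + 2004*q + 1216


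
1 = 1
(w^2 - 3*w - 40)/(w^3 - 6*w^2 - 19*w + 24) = (w + 5)/(w^2 + 2*w - 3)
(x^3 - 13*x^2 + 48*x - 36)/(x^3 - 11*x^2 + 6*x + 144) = (x^2 - 7*x + 6)/(x^2 - 5*x - 24)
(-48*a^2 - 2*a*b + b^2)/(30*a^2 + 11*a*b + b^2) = (-8*a + b)/(5*a + b)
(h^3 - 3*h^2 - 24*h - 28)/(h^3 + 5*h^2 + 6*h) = (h^2 - 5*h - 14)/(h*(h + 3))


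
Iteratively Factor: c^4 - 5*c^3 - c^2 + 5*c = (c - 5)*(c^3 - c) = (c - 5)*(c + 1)*(c^2 - c) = (c - 5)*(c - 1)*(c + 1)*(c)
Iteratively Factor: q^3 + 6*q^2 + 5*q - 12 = (q + 3)*(q^2 + 3*q - 4) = (q - 1)*(q + 3)*(q + 4)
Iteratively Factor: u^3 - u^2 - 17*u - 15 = (u - 5)*(u^2 + 4*u + 3) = (u - 5)*(u + 3)*(u + 1)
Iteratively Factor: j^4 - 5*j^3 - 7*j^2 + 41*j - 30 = (j - 1)*(j^3 - 4*j^2 - 11*j + 30) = (j - 2)*(j - 1)*(j^2 - 2*j - 15) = (j - 2)*(j - 1)*(j + 3)*(j - 5)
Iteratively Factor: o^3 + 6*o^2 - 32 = (o - 2)*(o^2 + 8*o + 16) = (o - 2)*(o + 4)*(o + 4)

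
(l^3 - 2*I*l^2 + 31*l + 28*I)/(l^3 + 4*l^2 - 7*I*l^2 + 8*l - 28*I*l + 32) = (l^2 - 3*I*l + 28)/(l^2 + l*(4 - 8*I) - 32*I)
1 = 1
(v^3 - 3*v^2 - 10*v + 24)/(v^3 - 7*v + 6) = (v - 4)/(v - 1)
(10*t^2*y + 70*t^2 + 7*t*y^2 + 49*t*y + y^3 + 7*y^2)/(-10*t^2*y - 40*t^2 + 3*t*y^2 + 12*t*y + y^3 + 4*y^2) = (2*t*y + 14*t + y^2 + 7*y)/(-2*t*y - 8*t + y^2 + 4*y)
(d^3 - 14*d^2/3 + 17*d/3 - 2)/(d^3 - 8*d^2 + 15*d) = (3*d^2 - 5*d + 2)/(3*d*(d - 5))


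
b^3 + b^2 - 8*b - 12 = (b - 3)*(b + 2)^2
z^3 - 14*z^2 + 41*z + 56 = (z - 8)*(z - 7)*(z + 1)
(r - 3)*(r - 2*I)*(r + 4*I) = r^3 - 3*r^2 + 2*I*r^2 + 8*r - 6*I*r - 24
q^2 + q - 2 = (q - 1)*(q + 2)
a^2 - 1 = (a - 1)*(a + 1)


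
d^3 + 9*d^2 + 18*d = d*(d + 3)*(d + 6)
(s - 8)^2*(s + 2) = s^3 - 14*s^2 + 32*s + 128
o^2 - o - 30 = (o - 6)*(o + 5)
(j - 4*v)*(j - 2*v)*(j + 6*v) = j^3 - 28*j*v^2 + 48*v^3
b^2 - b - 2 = (b - 2)*(b + 1)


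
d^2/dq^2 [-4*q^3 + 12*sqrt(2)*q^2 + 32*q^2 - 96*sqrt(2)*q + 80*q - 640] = -24*q + 24*sqrt(2) + 64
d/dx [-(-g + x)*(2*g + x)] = -g - 2*x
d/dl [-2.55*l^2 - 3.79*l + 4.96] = -5.1*l - 3.79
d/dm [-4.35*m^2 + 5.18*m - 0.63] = 5.18 - 8.7*m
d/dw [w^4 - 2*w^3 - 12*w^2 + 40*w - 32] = 4*w^3 - 6*w^2 - 24*w + 40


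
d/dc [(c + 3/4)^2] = 2*c + 3/2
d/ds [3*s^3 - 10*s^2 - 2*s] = 9*s^2 - 20*s - 2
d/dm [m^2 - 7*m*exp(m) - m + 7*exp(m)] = -7*m*exp(m) + 2*m - 1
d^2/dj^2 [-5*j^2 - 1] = -10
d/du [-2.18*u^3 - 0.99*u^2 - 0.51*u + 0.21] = -6.54*u^2 - 1.98*u - 0.51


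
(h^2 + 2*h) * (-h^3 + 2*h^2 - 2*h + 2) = -h^5 + 2*h^3 - 2*h^2 + 4*h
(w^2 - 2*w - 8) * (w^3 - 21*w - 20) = w^5 - 2*w^4 - 29*w^3 + 22*w^2 + 208*w + 160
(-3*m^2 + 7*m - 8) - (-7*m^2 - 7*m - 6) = 4*m^2 + 14*m - 2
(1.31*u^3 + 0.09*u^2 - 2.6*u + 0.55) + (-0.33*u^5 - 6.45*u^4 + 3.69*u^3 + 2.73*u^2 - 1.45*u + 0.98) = -0.33*u^5 - 6.45*u^4 + 5.0*u^3 + 2.82*u^2 - 4.05*u + 1.53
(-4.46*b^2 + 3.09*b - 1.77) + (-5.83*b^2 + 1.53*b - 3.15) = -10.29*b^2 + 4.62*b - 4.92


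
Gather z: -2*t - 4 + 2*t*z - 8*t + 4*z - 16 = -10*t + z*(2*t + 4) - 20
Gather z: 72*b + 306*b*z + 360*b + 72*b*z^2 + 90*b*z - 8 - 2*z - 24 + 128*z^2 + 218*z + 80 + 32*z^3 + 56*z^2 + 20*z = 432*b + 32*z^3 + z^2*(72*b + 184) + z*(396*b + 236) + 48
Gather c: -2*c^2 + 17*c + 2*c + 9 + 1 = -2*c^2 + 19*c + 10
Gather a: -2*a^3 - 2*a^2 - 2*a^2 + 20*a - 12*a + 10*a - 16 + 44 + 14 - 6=-2*a^3 - 4*a^2 + 18*a + 36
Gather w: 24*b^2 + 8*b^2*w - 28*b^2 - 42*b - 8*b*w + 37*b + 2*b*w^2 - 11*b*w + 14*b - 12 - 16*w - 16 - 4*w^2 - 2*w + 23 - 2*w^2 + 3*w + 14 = -4*b^2 + 9*b + w^2*(2*b - 6) + w*(8*b^2 - 19*b - 15) + 9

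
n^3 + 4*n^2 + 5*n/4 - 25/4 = (n - 1)*(n + 5/2)^2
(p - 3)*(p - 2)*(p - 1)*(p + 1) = p^4 - 5*p^3 + 5*p^2 + 5*p - 6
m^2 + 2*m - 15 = (m - 3)*(m + 5)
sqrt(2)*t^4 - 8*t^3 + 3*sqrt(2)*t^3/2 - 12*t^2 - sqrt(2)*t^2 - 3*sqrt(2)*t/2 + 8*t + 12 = (t - 1)*(t + 3/2)*(t - 4*sqrt(2))*(sqrt(2)*t + sqrt(2))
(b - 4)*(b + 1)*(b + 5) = b^3 + 2*b^2 - 19*b - 20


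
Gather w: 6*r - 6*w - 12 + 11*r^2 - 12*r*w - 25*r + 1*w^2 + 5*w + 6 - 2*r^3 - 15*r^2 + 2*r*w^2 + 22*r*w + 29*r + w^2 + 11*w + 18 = -2*r^3 - 4*r^2 + 10*r + w^2*(2*r + 2) + w*(10*r + 10) + 12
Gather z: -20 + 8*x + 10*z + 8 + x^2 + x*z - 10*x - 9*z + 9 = x^2 - 2*x + z*(x + 1) - 3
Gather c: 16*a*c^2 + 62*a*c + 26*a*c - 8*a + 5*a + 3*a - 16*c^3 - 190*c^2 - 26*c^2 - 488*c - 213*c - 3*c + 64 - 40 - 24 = -16*c^3 + c^2*(16*a - 216) + c*(88*a - 704)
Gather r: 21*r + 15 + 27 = 21*r + 42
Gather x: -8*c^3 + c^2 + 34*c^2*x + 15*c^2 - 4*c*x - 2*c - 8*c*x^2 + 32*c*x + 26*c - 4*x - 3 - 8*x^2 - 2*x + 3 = -8*c^3 + 16*c^2 + 24*c + x^2*(-8*c - 8) + x*(34*c^2 + 28*c - 6)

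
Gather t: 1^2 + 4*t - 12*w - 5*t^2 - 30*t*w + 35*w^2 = -5*t^2 + t*(4 - 30*w) + 35*w^2 - 12*w + 1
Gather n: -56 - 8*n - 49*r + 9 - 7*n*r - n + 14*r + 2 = n*(-7*r - 9) - 35*r - 45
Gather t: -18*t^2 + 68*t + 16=-18*t^2 + 68*t + 16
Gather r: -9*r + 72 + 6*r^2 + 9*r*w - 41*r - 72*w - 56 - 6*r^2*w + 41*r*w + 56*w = r^2*(6 - 6*w) + r*(50*w - 50) - 16*w + 16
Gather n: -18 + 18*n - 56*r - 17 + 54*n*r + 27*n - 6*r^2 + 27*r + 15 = n*(54*r + 45) - 6*r^2 - 29*r - 20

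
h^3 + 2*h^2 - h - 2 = (h - 1)*(h + 1)*(h + 2)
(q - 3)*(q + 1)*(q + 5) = q^3 + 3*q^2 - 13*q - 15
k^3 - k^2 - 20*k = k*(k - 5)*(k + 4)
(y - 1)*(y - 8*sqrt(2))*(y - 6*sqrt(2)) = y^3 - 14*sqrt(2)*y^2 - y^2 + 14*sqrt(2)*y + 96*y - 96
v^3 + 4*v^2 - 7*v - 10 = (v - 2)*(v + 1)*(v + 5)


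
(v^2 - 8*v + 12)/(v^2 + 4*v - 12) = (v - 6)/(v + 6)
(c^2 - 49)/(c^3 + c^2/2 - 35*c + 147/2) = 2*(c - 7)/(2*c^2 - 13*c + 21)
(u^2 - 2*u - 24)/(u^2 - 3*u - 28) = (u - 6)/(u - 7)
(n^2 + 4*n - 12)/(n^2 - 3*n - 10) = (-n^2 - 4*n + 12)/(-n^2 + 3*n + 10)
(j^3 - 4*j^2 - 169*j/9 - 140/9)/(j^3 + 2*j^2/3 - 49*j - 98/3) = (9*j^2 + 27*j + 20)/(3*(3*j^2 + 23*j + 14))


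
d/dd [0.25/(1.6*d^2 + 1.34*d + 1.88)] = (-0.8*d - 0.335)/(1.6*d^2 + 1.34*d + 1.88)^2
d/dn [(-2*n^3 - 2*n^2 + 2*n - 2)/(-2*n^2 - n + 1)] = 4*n*(n^3 + n^2 - 3)/(4*n^4 + 4*n^3 - 3*n^2 - 2*n + 1)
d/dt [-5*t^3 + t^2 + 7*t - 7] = -15*t^2 + 2*t + 7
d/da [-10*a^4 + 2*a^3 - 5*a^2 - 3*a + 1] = -40*a^3 + 6*a^2 - 10*a - 3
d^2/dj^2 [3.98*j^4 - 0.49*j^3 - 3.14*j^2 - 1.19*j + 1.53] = 47.76*j^2 - 2.94*j - 6.28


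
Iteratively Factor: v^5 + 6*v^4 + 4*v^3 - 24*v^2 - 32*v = (v + 4)*(v^4 + 2*v^3 - 4*v^2 - 8*v) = (v + 2)*(v + 4)*(v^3 - 4*v) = (v - 2)*(v + 2)*(v + 4)*(v^2 + 2*v) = (v - 2)*(v + 2)^2*(v + 4)*(v)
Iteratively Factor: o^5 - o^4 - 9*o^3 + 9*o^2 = (o)*(o^4 - o^3 - 9*o^2 + 9*o) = o*(o - 3)*(o^3 + 2*o^2 - 3*o) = o*(o - 3)*(o - 1)*(o^2 + 3*o) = o^2*(o - 3)*(o - 1)*(o + 3)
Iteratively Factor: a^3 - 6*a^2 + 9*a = (a - 3)*(a^2 - 3*a) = a*(a - 3)*(a - 3)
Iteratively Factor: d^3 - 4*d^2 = (d - 4)*(d^2) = d*(d - 4)*(d)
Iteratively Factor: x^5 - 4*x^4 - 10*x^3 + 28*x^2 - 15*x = (x - 5)*(x^4 + x^3 - 5*x^2 + 3*x) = (x - 5)*(x + 3)*(x^3 - 2*x^2 + x) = (x - 5)*(x - 1)*(x + 3)*(x^2 - x) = x*(x - 5)*(x - 1)*(x + 3)*(x - 1)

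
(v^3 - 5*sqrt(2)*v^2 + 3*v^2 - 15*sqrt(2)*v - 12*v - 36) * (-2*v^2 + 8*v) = -2*v^5 + 2*v^4 + 10*sqrt(2)*v^4 - 10*sqrt(2)*v^3 + 48*v^3 - 120*sqrt(2)*v^2 - 24*v^2 - 288*v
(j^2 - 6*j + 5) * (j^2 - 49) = j^4 - 6*j^3 - 44*j^2 + 294*j - 245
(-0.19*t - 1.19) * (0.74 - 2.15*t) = 0.4085*t^2 + 2.4179*t - 0.8806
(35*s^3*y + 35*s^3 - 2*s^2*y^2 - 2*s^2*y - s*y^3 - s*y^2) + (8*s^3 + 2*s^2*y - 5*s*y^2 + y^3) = 35*s^3*y + 43*s^3 - 2*s^2*y^2 - s*y^3 - 6*s*y^2 + y^3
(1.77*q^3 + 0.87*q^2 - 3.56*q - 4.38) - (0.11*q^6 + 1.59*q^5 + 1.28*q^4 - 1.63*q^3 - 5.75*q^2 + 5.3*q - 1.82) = -0.11*q^6 - 1.59*q^5 - 1.28*q^4 + 3.4*q^3 + 6.62*q^2 - 8.86*q - 2.56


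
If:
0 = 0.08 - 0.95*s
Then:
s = 0.08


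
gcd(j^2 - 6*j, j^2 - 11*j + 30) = j - 6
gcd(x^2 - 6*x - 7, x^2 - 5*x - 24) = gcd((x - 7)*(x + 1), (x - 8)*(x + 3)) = 1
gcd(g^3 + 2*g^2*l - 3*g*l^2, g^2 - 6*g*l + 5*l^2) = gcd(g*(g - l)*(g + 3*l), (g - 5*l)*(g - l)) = g - l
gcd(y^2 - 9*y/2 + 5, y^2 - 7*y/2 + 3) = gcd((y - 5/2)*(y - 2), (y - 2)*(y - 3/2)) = y - 2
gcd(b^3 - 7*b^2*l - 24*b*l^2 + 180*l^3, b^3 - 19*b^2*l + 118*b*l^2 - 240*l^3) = b - 6*l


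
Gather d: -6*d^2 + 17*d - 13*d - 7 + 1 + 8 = -6*d^2 + 4*d + 2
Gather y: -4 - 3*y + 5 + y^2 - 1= y^2 - 3*y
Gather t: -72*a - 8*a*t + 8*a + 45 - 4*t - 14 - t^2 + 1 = -64*a - t^2 + t*(-8*a - 4) + 32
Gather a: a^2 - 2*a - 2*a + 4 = a^2 - 4*a + 4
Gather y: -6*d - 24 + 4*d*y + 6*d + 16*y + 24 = y*(4*d + 16)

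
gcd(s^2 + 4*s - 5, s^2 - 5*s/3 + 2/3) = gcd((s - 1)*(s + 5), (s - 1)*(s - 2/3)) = s - 1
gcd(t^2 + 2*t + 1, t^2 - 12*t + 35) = 1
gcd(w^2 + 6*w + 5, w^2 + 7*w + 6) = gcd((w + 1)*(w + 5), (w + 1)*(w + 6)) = w + 1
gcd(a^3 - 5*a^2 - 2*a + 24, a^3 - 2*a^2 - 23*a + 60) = a^2 - 7*a + 12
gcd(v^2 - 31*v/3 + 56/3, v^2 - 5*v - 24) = v - 8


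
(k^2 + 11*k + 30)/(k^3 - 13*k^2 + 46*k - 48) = (k^2 + 11*k + 30)/(k^3 - 13*k^2 + 46*k - 48)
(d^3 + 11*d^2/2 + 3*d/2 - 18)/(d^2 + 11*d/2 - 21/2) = (d^2 + 7*d + 12)/(d + 7)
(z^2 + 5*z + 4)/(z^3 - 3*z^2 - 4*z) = (z + 4)/(z*(z - 4))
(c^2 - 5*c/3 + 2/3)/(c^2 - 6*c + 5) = (c - 2/3)/(c - 5)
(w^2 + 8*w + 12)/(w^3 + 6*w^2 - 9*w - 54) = (w + 2)/(w^2 - 9)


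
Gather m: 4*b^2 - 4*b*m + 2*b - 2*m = 4*b^2 + 2*b + m*(-4*b - 2)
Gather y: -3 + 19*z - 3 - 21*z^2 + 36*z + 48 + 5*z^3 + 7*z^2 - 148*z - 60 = 5*z^3 - 14*z^2 - 93*z - 18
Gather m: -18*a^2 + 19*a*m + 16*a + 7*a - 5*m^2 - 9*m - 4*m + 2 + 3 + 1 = -18*a^2 + 23*a - 5*m^2 + m*(19*a - 13) + 6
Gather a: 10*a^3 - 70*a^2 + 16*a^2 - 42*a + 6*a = 10*a^3 - 54*a^2 - 36*a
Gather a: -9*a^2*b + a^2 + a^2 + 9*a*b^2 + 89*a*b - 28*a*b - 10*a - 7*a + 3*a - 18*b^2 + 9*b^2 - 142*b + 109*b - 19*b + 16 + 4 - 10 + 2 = a^2*(2 - 9*b) + a*(9*b^2 + 61*b - 14) - 9*b^2 - 52*b + 12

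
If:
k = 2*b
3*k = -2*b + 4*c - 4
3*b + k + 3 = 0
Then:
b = -3/5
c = -1/5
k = -6/5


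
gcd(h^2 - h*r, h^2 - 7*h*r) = h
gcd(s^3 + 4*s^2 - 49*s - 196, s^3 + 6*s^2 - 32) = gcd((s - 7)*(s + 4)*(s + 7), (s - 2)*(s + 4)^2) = s + 4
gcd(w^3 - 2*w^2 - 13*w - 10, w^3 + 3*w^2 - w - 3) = w + 1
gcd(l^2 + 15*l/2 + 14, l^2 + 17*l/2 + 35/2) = l + 7/2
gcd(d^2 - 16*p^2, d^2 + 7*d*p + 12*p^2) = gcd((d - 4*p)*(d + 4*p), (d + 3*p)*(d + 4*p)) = d + 4*p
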